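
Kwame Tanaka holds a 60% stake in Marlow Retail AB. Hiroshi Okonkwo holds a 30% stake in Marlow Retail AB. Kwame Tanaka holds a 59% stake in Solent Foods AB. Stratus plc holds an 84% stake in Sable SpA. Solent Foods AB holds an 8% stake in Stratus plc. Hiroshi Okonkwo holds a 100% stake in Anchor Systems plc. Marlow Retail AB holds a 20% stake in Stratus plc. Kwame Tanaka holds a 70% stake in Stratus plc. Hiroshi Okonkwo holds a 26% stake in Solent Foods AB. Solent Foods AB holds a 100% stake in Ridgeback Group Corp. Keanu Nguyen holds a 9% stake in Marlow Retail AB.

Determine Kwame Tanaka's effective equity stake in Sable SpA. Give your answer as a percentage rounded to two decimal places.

72.84%

Kwame reaches Sable along 3 paths.
Via Solent → Stratus: 59% × 8% × 84% = 3.9648%.
Via Marlow → Stratus: 60% × 20% × 84% = 10.08%.
Via Stratus: 70% × 84% = 58.8%.
Total: 3.9648% + 10.08% + 58.8% = 72.8448%.
Rounded: 72.84%.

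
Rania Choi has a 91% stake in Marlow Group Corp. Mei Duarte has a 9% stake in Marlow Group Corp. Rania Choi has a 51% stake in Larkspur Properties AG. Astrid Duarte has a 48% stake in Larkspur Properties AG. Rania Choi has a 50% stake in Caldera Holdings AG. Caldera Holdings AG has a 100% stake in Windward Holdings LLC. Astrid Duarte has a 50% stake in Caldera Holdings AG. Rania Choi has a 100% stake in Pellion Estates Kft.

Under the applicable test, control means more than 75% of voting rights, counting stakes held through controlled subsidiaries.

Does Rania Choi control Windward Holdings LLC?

No

Rania holds 100% of Pellion, so Rania controls Pellion.
Rania holds 91% of Marlow, so Rania controls Marlow.
Neither Rania nor any entity Rania controls holds any voting interest in Windward.
So Rania does not control Windward.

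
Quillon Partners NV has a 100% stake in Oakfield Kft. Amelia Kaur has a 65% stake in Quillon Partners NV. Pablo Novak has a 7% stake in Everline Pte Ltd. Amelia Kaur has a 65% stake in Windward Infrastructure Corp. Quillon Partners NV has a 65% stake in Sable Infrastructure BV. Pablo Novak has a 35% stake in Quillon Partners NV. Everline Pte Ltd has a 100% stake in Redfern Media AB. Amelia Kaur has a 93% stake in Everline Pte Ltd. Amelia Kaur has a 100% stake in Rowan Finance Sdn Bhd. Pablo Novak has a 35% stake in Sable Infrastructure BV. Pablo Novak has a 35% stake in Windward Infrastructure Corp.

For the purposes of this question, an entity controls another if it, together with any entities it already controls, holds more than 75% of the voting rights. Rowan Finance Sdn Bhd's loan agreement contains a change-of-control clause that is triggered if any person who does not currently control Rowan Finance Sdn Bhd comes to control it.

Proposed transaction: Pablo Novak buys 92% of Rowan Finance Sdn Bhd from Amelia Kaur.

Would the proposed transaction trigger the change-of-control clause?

Yes

The purchase adds only to Pablo's holdings (Amelia's stake shrinks), so Pablo is the only person who could newly come to control Rowan.
Pablo's largest direct stake is 35% in Windward, which does not meet the threshold, so Pablo controls no company.
Neither Pablo nor any entity Pablo controls holds any voting interest in Rowan.
So before the transaction, Pablo does not control Rowan.
After the purchase, Pablo holds 92% of Rowan directly, and Amelia's stake falls to 8%.
Pablo holds 92% of Rowan, so Pablo controls Rowan.
Pablo did not control Rowan before and does after, so the clause is triggered.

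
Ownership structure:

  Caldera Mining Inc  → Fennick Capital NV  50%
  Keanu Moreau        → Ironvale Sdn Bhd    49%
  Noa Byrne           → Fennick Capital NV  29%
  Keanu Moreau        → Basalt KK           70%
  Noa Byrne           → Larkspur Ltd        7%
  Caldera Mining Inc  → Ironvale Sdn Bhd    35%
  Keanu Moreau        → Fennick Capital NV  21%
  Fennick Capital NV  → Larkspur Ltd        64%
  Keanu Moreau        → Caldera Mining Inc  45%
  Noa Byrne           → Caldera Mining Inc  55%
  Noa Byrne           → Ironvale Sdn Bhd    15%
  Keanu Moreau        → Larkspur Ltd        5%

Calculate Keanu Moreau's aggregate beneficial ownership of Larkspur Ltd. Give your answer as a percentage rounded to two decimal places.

Keanu reaches Larkspur along 3 paths.
Via Caldera → Fennick: 45% × 50% × 64% = 14.4%.
Via Fennick: 21% × 64% = 13.44%.
Direct stake: 5% = 5%.
Total: 14.4% + 13.44% + 5% = 32.84%.

32.84%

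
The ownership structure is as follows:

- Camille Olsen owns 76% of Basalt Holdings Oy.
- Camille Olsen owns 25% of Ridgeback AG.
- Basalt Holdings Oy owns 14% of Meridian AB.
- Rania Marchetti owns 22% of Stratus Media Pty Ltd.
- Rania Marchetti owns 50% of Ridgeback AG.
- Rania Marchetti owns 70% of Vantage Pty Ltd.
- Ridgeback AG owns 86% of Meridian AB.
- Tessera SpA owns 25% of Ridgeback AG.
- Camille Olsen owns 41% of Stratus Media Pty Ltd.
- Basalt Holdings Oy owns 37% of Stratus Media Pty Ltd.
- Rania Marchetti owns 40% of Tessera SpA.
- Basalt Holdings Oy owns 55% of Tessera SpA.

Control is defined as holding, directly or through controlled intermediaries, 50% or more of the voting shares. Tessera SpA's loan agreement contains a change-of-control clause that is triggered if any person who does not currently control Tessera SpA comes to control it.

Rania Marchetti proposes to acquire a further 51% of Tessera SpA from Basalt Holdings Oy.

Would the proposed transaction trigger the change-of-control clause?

Yes

The purchase adds only to Rania's holdings (Basalt's stake shrinks), so Rania is the only person who could newly come to control Tessera.
Rania holds 70% of Vantage, so Rania controls Vantage.
Rania holds 50% of Ridgeback, so Rania controls Ridgeback.
Ridgeback holds 86% of Meridian, so Rania controls Meridian.
In Tessera, Rania's side holds only 40%, not ≥ 50%.
So before the transaction, Rania does not control Tessera.
After the purchase, Rania's direct stake in Tessera rises to 40% + 51% = 91%, and Basalt's stake falls to 4%.
Rania holds 91% of Tessera, so Rania controls Tessera.
Rania did not control Tessera before and does after, so the clause is triggered.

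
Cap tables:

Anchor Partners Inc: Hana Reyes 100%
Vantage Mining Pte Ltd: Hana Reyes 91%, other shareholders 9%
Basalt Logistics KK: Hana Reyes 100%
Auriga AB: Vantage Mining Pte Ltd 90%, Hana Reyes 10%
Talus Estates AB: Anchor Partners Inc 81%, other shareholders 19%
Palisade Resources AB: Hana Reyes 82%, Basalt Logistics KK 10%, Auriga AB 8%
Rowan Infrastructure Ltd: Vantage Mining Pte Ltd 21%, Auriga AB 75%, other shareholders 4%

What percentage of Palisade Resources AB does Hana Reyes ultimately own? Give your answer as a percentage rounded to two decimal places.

Hana reaches Palisade along 4 paths.
Direct stake: 82% = 82%.
Via Basalt: 100% × 10% = 10%.
Via Vantage → Auriga: 91% × 90% × 8% = 6.552%.
Via Auriga: 10% × 8% = 0.8%.
Total: 82% + 10% + 6.552% + 0.8% = 99.352%.
Rounded: 99.35%.

99.35%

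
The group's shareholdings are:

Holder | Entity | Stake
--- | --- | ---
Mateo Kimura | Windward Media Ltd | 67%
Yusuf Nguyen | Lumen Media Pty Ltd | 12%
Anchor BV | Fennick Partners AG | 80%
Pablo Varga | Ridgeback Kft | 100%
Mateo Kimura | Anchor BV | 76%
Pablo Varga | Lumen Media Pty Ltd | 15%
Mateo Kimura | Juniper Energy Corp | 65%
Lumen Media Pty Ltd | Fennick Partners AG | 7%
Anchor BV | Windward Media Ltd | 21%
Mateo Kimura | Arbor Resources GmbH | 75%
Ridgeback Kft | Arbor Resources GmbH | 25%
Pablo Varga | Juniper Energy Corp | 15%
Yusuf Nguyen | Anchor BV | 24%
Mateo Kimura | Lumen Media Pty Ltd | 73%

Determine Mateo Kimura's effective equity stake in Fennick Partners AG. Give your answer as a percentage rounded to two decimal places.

Mateo reaches Fennick along 2 paths.
Via Anchor: 76% × 80% = 60.8%.
Via Lumen: 73% × 7% = 5.11%.
Total: 60.8% + 5.11% = 65.91%.

65.91%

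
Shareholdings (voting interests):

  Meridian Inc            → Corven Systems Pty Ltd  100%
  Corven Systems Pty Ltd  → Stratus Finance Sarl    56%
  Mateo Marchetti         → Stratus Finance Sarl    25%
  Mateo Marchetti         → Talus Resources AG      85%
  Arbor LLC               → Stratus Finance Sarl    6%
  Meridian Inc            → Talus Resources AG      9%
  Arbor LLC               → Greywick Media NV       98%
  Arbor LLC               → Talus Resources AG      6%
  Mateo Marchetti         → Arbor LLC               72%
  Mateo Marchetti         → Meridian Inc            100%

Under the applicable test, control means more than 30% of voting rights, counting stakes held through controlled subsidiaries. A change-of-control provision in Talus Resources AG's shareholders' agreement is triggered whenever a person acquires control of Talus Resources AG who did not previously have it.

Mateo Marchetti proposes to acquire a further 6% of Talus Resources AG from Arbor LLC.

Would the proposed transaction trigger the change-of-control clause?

The purchase adds only to Mateo's holdings (Arbor's stake shrinks), so Mateo is the only person who could newly come to control Talus.
Mateo holds 100% of Meridian, so Mateo controls Meridian.
Mateo holds 72% of Arbor, so Mateo controls Arbor.
Meridian and Arbor and Mateo together hold 9% + 6% + 85% = 100% of Talus, so Mateo controls Talus.
So Mateo already controls Talus before the transaction.
After the purchase, Mateo's direct stake in Talus rises to 85% + 6% = 91%, and Arbor's stake falls to 0%.
Mateo controlled Talus already, so this is not a new person acquiring control; every other person's position is unchanged or reduced.
No new person acquires control, so the clause is not triggered.

No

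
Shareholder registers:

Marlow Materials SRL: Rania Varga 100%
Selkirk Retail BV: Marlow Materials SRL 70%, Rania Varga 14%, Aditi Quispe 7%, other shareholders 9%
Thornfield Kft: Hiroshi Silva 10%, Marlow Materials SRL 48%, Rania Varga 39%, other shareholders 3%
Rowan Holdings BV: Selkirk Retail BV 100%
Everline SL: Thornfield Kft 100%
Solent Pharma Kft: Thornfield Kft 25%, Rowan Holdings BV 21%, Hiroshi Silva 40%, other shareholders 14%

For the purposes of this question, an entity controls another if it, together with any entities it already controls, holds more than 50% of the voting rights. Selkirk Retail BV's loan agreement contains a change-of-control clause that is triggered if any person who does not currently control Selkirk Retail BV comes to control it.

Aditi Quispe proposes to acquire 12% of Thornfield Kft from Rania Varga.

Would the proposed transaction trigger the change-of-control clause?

No

The purchase adds only to Aditi's holdings (Rania's stake shrinks), so Aditi is the only person who could newly come to control Selkirk.
Aditi's largest direct stake is 7% in Selkirk, which does not meet the threshold, so Aditi controls no company.
In Selkirk, Aditi's side holds only 7%, not > 50%.
So before the transaction, Aditi does not control Selkirk.
After the purchase, Aditi holds 12% of Thornfield directly, and Rania's stake falls to 27%.
Aditi's side now holds 12% of Thornfield, not > 50%, so Aditi still does not control Thornfield.
After the transaction, Aditi's side holds 7% of Selkirk, not > 50%, so Aditi still does not control Selkirk.
No new person acquires control, so the clause is not triggered.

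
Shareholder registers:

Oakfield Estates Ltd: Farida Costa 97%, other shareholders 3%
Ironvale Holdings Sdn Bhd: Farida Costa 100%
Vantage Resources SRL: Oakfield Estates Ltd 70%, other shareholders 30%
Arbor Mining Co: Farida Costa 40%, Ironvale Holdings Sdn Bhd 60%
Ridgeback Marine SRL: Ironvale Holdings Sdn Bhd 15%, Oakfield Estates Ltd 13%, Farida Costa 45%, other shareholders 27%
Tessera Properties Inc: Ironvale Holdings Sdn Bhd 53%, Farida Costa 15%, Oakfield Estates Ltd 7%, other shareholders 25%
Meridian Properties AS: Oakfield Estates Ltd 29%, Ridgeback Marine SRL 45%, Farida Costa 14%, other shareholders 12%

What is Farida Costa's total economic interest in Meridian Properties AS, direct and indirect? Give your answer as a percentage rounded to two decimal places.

Farida reaches Meridian along 5 paths.
Via Oakfield: 97% × 29% = 28.13%.
Via Ironvale → Ridgeback: 100% × 15% × 45% = 6.75%.
Via Oakfield → Ridgeback: 97% × 13% × 45% = 5.6745%.
Via Ridgeback: 45% × 45% = 20.25%.
Direct stake: 14% = 14%.
Total: 28.13% + 6.75% + 5.6745% + 20.25% + 14% = 74.8045%.
Rounded: 74.80%.

74.80%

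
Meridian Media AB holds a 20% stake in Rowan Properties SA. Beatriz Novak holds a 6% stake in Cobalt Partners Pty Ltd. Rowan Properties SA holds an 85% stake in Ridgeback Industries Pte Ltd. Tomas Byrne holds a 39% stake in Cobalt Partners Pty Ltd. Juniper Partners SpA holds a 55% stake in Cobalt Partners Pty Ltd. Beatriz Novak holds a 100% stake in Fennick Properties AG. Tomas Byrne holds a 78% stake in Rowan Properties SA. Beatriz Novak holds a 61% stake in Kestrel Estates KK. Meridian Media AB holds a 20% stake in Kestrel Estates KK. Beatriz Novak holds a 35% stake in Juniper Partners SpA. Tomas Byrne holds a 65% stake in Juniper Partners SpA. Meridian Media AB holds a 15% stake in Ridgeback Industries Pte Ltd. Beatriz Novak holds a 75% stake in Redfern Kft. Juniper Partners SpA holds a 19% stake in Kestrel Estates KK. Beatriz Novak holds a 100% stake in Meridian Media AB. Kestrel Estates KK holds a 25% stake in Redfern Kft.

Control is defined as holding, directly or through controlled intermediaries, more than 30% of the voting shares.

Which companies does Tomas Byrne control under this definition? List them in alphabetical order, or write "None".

Cobalt Partners Pty Ltd, Juniper Partners SpA, Ridgeback Industries Pte Ltd, Rowan Properties SA

Tomas holds 65% of Juniper, so Tomas controls Juniper.
Tomas holds 78% of Rowan, so Tomas controls Rowan.
Tomas and Juniper together hold 39% + 55% = 94% of Cobalt, so Tomas controls Cobalt.
Rowan holds 85% of Ridgeback, so Tomas controls Ridgeback.
No other company's threshold is met.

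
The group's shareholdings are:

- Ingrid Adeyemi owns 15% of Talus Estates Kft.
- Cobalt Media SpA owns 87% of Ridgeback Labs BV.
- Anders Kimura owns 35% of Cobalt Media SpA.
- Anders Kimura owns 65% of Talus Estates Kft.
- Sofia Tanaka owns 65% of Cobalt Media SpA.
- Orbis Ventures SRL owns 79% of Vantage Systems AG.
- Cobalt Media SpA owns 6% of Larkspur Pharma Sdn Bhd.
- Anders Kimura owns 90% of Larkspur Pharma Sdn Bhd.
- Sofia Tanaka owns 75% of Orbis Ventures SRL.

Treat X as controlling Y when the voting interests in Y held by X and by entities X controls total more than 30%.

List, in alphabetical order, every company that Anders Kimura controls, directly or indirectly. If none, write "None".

Anders holds 35% of Cobalt, so Anders controls Cobalt.
Anders and Cobalt together hold 90% + 6% = 96% of Larkspur, so Anders controls Larkspur.
Anders holds 65% of Talus, so Anders controls Talus.
Cobalt holds 87% of Ridgeback, so Anders controls Ridgeback.
No other company's threshold is met.

Cobalt Media SpA, Larkspur Pharma Sdn Bhd, Ridgeback Labs BV, Talus Estates Kft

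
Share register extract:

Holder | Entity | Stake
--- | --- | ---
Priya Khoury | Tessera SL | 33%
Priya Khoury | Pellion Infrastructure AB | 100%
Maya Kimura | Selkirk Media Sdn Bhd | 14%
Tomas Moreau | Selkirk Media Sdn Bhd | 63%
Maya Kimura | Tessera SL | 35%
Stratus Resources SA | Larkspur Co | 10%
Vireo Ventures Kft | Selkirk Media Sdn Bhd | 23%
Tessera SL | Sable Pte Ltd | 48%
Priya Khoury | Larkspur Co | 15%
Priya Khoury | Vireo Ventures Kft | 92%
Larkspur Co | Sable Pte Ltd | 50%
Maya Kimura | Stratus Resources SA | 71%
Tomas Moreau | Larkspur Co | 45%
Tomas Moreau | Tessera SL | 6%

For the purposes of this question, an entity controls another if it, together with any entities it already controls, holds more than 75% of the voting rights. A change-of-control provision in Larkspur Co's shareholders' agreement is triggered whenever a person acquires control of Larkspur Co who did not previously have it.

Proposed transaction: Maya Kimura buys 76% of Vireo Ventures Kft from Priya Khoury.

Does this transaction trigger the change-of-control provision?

The purchase adds only to Maya's holdings (Priya's stake shrinks), so Maya is the only person who could newly come to control Larkspur.
Maya's largest direct stake is 71% in Stratus, which does not meet the threshold, so Maya controls no company.
Neither Maya nor any entity Maya controls holds any voting interest in Larkspur.
So before the transaction, Maya does not control Larkspur.
After the purchase, Maya holds 76% of Vireo directly, and Priya's stake falls to 16%.
Maya holds 76% of Vireo, so Maya controls Vireo.
After the transaction, neither Maya nor any entity Maya controls holds a voting interest in Larkspur, so Maya still does not control it.
No new person acquires control, so the clause is not triggered.

No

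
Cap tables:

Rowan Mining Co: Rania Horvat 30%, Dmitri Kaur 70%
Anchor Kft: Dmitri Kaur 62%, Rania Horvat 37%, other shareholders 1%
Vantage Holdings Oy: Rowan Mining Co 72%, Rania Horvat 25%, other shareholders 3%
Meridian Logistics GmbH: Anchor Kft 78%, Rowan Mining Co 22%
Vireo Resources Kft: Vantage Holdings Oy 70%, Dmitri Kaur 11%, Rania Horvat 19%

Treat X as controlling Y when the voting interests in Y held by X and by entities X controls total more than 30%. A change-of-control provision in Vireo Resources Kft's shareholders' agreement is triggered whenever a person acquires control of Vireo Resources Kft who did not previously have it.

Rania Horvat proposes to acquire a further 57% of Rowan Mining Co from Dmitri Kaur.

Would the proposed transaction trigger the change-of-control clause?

Yes

The purchase adds only to Rania's holdings (Dmitri's stake shrinks), so Rania is the only person who could newly come to control Vireo.
Rania holds 37% of Anchor, so Rania controls Anchor.
Anchor holds 78% of Meridian, so Rania controls Meridian.
In Vireo, Rania's side holds only 19%, not > 30%.
So before the transaction, Rania does not control Vireo.
After the purchase, Rania's direct stake in Rowan rises to 30% + 57% = 87%, and Dmitri's stake falls to 13%.
Rania holds 87% of Rowan, so Rania controls Rowan.
Rowan and Rania together hold 72% + 25% = 97% of Vantage, so Rania controls Vantage.
Vantage and Rania together hold 70% + 19% = 89% of Vireo, so Rania controls Vireo.
Rania did not control Vireo before and does after, so the clause is triggered.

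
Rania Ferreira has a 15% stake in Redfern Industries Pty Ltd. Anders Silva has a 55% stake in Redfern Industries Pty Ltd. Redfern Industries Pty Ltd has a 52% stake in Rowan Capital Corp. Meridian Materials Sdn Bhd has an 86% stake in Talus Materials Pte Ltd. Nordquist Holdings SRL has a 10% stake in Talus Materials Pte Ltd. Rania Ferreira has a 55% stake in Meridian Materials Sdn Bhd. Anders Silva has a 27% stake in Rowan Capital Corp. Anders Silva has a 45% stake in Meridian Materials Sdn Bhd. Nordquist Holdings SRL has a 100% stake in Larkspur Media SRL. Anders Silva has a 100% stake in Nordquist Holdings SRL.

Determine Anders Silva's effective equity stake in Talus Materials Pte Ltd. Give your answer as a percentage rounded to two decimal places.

Anders reaches Talus along 2 paths.
Via Meridian: 45% × 86% = 38.7%.
Via Nordquist: 100% × 10% = 10%.
Total: 38.7% + 10% = 48.7%.
Rounded: 48.70%.

48.70%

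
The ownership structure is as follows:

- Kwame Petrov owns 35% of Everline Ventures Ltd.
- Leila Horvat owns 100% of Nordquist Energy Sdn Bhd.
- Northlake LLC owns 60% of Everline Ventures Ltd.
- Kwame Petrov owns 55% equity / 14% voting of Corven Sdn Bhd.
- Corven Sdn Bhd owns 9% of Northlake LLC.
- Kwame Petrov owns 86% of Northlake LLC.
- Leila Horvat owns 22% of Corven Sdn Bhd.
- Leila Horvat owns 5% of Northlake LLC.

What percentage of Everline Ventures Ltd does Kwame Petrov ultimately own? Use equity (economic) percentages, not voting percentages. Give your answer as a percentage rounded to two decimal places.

Kwame reaches Everline along 3 paths.
Direct stake: 35% = 35%.
Via Northlake: 86% × 60% = 51.6%.
Via Corven → Northlake: 55% × 9% × 60% = 2.97%.
Total: 35% + 51.6% + 2.97% = 89.57%.

89.57%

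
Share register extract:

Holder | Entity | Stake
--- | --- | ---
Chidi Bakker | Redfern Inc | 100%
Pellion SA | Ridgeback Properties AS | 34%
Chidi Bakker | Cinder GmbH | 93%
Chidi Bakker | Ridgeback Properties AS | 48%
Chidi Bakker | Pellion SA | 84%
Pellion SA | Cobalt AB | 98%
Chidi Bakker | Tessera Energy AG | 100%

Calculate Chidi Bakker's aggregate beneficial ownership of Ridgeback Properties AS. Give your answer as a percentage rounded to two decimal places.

76.56%

Chidi reaches Ridgeback along 2 paths.
Direct stake: 48% = 48%.
Via Pellion: 84% × 34% = 28.56%.
Total: 48% + 28.56% = 76.56%.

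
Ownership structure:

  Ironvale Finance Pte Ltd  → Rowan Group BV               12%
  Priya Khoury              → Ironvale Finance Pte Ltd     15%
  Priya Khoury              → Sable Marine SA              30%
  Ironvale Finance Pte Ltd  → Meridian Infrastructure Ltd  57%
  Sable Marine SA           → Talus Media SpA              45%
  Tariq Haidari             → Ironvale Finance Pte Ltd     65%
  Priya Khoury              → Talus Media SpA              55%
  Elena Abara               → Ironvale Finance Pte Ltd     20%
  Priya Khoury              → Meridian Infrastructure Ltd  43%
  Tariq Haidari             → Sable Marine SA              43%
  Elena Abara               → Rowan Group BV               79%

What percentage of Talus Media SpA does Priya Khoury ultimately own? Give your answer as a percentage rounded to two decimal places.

68.50%

Priya reaches Talus along 2 paths.
Via Sable: 30% × 45% = 13.5%.
Direct stake: 55% = 55%.
Total: 13.5% + 55% = 68.5%.
Rounded: 68.50%.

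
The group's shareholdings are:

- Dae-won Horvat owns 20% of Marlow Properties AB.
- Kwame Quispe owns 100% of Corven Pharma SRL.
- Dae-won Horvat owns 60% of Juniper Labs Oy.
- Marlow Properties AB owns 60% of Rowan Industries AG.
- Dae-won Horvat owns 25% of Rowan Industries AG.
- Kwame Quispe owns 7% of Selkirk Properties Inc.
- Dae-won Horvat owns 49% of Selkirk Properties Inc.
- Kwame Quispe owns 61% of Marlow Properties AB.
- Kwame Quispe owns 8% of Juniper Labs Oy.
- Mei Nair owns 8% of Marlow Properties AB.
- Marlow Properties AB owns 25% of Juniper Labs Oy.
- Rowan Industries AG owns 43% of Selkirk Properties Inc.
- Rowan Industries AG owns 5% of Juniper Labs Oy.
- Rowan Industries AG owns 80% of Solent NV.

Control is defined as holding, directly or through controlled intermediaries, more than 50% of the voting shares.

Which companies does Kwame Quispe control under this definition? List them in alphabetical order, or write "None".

Kwame holds 61% of Marlow, so Kwame controls Marlow.
Marlow holds 60% of Rowan, so Kwame controls Rowan.
Kwame holds 100% of Corven, so Kwame controls Corven.
Rowan holds 80% of Solent, so Kwame controls Solent.
No other company's threshold is met.

Corven Pharma SRL, Marlow Properties AB, Rowan Industries AG, Solent NV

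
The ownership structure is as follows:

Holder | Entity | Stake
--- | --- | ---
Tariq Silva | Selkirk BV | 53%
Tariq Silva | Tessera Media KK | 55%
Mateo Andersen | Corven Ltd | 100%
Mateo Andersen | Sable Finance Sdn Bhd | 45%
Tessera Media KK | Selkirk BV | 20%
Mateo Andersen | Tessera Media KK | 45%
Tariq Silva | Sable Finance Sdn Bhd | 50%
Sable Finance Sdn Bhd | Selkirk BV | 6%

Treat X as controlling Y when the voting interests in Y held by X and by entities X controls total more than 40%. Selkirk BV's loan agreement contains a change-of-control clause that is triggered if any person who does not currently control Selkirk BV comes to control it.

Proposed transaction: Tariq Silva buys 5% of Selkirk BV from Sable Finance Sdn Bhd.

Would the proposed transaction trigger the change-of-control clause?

No

The purchase adds only to Tariq's holdings (Sable's stake shrinks), so Tariq is the only person who could newly come to control Selkirk.
Tariq holds 50% of Sable, so Tariq controls Sable.
Tariq holds 55% of Tessera, so Tariq controls Tessera.
Tariq and Tessera and Sable together hold 53% + 20% + 6% = 79% of Selkirk, so Tariq controls Selkirk.
So Tariq already controls Selkirk before the transaction.
After the purchase, Tariq's direct stake in Selkirk rises to 53% + 5% = 58%, and Sable's stake falls to 1%.
Tariq controlled Selkirk already, so this is not a new person acquiring control; every other person's position is unchanged or reduced.
No new person acquires control, so the clause is not triggered.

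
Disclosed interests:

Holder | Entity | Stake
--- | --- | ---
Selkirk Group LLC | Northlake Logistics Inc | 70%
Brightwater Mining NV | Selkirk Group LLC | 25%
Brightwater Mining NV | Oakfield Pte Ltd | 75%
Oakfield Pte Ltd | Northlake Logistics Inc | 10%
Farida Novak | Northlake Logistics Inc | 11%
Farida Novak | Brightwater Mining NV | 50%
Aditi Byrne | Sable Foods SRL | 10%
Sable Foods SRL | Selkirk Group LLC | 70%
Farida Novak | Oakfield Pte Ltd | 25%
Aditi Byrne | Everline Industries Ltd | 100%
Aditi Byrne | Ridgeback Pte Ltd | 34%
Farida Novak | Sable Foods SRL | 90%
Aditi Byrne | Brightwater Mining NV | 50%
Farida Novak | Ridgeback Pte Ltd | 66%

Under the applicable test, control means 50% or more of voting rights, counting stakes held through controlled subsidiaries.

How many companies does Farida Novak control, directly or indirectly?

6

Farida holds 50% of Brightwater, so Farida controls Brightwater.
Farida holds 66% of Ridgeback, so Farida controls Ridgeback.
Farida holds 90% of Sable, so Farida controls Sable.
Brightwater and Farida together hold 75% + 25% = 100% of Oakfield, so Farida controls Oakfield.
Sable and Brightwater together hold 70% + 25% = 95% of Selkirk, so Farida controls Selkirk.
Selkirk and Farida and Oakfield together hold 70% + 11% + 10% = 91% of Northlake, so Farida controls Northlake.
No other company's threshold is met.
Farida controls 6 companies.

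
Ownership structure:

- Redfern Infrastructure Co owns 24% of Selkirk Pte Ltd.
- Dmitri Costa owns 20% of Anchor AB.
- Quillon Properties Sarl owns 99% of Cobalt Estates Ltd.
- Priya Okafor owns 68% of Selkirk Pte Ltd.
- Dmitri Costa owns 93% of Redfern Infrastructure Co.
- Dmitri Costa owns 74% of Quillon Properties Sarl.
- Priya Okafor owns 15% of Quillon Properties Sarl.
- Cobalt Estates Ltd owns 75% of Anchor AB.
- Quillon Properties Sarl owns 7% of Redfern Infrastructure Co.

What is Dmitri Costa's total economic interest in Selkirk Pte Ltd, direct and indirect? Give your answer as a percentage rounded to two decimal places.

23.56%

Dmitri reaches Selkirk along 2 paths.
Via Quillon → Redfern: 74% × 7% × 24% = 1.2432%.
Via Redfern: 93% × 24% = 22.32%.
Total: 1.2432% + 22.32% = 23.5632%.
Rounded: 23.56%.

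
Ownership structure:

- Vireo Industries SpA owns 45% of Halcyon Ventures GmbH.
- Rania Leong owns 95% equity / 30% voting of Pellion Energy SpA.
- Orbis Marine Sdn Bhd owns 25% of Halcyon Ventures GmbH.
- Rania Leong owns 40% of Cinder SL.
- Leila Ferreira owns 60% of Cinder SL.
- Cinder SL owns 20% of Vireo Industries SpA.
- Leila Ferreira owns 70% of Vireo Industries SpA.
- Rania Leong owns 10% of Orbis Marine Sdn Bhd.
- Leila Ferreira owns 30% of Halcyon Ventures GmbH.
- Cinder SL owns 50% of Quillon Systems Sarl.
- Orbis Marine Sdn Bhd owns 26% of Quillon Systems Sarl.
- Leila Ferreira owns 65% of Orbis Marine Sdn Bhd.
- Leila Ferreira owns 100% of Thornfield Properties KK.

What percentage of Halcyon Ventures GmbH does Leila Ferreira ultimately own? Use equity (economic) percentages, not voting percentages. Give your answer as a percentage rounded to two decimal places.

Leila reaches Halcyon along 4 paths.
Direct stake: 30% = 30%.
Via Orbis: 65% × 25% = 16.25%.
Via Vireo: 70% × 45% = 31.5%.
Via Cinder → Vireo: 60% × 20% × 45% = 5.4%.
Total: 30% + 16.25% + 31.5% + 5.4% = 83.15%.

83.15%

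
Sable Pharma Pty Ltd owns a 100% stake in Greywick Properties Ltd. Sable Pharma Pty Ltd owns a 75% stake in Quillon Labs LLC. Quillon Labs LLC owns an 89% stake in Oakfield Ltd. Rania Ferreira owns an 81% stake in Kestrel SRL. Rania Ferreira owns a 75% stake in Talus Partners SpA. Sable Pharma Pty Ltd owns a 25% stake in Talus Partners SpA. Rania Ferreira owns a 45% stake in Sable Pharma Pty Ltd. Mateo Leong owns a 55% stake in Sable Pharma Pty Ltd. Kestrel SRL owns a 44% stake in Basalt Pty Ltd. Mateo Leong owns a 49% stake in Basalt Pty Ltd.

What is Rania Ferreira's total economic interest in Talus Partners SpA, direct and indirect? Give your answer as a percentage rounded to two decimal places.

86.25%

Rania reaches Talus along 2 paths.
Via Sable: 45% × 25% = 11.25%.
Direct stake: 75% = 75%.
Total: 11.25% + 75% = 86.25%.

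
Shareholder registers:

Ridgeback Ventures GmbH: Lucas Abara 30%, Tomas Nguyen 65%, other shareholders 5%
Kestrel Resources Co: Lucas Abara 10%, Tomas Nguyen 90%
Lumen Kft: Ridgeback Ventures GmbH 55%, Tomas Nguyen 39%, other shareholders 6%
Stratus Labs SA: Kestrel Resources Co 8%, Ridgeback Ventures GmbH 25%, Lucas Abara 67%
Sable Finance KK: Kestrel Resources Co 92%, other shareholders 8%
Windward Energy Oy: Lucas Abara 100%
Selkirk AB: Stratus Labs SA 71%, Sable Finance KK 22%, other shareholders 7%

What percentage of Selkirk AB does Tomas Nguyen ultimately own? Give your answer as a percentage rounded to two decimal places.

34.87%

Tomas reaches Selkirk along 3 paths.
Via Kestrel → Stratus: 90% × 8% × 71% = 5.112%.
Via Ridgeback → Stratus: 65% × 25% × 71% = 11.5375%.
Via Kestrel → Sable: 90% × 92% × 22% = 18.216%.
Total: 5.112% + 11.5375% + 18.216% = 34.8655%.
Rounded: 34.87%.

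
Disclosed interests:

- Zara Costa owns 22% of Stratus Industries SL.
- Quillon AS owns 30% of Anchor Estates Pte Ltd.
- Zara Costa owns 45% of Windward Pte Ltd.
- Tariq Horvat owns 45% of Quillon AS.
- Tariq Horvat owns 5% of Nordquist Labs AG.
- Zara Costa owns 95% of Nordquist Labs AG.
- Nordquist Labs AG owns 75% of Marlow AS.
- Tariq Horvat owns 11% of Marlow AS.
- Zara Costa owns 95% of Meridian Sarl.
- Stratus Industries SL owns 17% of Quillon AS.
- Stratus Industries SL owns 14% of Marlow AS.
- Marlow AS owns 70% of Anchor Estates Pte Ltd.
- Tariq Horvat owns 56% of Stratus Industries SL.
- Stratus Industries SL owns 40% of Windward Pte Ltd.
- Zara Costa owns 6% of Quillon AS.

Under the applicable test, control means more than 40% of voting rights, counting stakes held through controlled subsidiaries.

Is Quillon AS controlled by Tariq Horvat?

Yes

Tariq holds 56% of Stratus, so Tariq controls Stratus.
Stratus and Tariq together hold 17% + 45% = 62% of Quillon, so Tariq controls Quillon.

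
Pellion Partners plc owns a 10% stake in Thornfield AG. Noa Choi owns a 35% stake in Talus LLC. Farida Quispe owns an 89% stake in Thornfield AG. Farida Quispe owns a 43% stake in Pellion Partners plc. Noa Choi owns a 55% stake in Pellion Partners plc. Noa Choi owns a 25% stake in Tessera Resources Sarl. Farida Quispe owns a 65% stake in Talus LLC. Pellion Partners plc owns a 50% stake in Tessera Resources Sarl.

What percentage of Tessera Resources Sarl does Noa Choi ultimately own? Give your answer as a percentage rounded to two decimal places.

52.50%

Noa reaches Tessera along 2 paths.
Direct stake: 25% = 25%.
Via Pellion: 55% × 50% = 27.5%.
Total: 25% + 27.5% = 52.5%.
Rounded: 52.50%.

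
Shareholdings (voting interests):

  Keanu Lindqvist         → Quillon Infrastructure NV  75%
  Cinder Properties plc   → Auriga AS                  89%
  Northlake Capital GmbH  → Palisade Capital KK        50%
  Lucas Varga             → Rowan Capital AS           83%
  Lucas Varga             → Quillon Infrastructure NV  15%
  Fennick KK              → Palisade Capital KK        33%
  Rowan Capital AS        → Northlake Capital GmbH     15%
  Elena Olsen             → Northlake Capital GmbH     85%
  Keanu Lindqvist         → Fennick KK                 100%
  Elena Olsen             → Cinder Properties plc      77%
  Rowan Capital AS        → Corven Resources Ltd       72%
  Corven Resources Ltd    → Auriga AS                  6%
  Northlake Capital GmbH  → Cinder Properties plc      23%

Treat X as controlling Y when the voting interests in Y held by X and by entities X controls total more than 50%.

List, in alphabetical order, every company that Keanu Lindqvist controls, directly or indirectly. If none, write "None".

Fennick KK, Quillon Infrastructure NV

Keanu holds 75% of Quillon, so Keanu controls Quillon.
Keanu holds 100% of Fennick, so Keanu controls Fennick.
No other company's threshold is met.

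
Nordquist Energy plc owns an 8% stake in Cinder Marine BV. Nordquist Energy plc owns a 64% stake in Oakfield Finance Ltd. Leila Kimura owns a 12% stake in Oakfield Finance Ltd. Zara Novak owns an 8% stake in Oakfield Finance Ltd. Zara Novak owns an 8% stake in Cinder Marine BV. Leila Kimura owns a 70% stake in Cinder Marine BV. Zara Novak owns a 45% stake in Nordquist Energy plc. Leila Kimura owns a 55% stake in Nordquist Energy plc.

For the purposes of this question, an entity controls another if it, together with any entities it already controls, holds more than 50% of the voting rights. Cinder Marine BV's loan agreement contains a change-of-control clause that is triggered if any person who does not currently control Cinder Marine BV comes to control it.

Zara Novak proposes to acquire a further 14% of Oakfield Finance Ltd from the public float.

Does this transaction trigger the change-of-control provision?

The purchase changes only Zara's holdings, so Zara is the only person who could newly come to control Cinder.
Zara's largest direct stake is 45% in Nordquist, which does not meet the threshold, so Zara controls no company.
In Cinder, Zara's side holds only 8%, not > 50%.
So before the transaction, Zara does not control Cinder.
After the purchase, Zara's direct stake in Oakfield rises to 8% + 14% = 22%.
Zara's side now holds 22% of Oakfield, not > 50%, so Zara still does not control Oakfield.
After the transaction, Zara's side holds 8% of Cinder, not > 50%, so Zara still does not control Cinder.
No new person acquires control, so the clause is not triggered.

No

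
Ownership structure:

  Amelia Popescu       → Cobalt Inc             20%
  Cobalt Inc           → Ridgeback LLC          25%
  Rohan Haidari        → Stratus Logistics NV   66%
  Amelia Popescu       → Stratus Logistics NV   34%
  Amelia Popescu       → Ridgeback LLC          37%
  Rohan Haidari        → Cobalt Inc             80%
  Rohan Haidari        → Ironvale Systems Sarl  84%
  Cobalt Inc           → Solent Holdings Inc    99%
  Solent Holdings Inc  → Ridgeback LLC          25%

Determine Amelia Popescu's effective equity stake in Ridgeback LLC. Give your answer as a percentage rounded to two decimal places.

46.95%

Amelia reaches Ridgeback along 3 paths.
Direct stake: 37% = 37%.
Via Cobalt: 20% × 25% = 5%.
Via Cobalt → Solent: 20% × 99% × 25% = 4.95%.
Total: 37% + 5% + 4.95% = 46.95%.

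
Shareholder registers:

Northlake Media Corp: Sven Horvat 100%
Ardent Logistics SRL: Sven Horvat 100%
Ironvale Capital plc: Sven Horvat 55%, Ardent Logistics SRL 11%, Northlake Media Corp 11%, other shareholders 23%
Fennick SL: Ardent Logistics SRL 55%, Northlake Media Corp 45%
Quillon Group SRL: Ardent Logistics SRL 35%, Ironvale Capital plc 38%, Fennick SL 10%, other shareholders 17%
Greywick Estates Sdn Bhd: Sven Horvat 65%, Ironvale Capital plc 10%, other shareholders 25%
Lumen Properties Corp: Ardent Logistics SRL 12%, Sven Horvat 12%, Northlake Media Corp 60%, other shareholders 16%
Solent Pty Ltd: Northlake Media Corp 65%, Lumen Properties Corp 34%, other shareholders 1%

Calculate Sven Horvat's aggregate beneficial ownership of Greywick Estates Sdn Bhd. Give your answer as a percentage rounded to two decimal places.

72.70%

Sven reaches Greywick along 4 paths.
Direct stake: 65% = 65%.
Via Ironvale: 55% × 10% = 5.5%.
Via Ardent → Ironvale: 100% × 11% × 10% = 1.1%.
Via Northlake → Ironvale: 100% × 11% × 10% = 1.1%.
Total: 65% + 5.5% + 1.1% + 1.1% = 72.7%.
Rounded: 72.70%.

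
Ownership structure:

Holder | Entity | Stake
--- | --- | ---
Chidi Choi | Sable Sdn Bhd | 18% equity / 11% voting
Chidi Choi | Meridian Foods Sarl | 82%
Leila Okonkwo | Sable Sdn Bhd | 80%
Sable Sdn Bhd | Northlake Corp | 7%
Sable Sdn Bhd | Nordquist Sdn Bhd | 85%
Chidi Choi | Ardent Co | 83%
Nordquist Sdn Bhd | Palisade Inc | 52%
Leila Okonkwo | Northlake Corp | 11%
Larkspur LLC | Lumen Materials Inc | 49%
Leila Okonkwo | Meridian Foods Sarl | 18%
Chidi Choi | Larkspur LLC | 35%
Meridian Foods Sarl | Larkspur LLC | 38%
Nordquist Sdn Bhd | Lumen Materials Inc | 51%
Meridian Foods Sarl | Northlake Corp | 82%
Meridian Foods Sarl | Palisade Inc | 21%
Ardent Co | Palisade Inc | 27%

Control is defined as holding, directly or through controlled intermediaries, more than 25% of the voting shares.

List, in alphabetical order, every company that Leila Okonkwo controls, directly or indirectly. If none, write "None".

Leila holds 80% of Sable, so Leila controls Sable.
Sable holds 85% of Nordquist, so Leila controls Nordquist.
Nordquist holds 52% of Palisade, so Leila controls Palisade.
Nordquist holds 51% of Lumen, so Leila controls Lumen.
No other company's threshold is met.

Lumen Materials Inc, Nordquist Sdn Bhd, Palisade Inc, Sable Sdn Bhd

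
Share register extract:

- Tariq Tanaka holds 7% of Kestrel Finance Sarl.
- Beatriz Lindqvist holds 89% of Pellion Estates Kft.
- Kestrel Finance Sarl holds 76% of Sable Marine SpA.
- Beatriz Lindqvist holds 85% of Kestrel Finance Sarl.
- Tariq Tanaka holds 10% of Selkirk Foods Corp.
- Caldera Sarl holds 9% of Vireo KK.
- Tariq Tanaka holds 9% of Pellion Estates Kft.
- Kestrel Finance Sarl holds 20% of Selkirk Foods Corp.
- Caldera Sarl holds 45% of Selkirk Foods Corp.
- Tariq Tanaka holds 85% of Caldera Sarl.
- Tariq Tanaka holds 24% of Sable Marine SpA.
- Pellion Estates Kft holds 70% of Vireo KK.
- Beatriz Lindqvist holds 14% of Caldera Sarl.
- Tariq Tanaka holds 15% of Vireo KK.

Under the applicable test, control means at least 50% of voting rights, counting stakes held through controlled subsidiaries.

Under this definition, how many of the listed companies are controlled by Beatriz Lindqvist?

Beatriz holds 85% of Kestrel, so Beatriz controls Kestrel.
Beatriz holds 89% of Pellion, so Beatriz controls Pellion.
Kestrel holds 76% of Sable, so Beatriz controls Sable.
Pellion holds 70% of Vireo, so Beatriz controls Vireo.
No other company's threshold is met.
Beatriz controls 4 companies.

4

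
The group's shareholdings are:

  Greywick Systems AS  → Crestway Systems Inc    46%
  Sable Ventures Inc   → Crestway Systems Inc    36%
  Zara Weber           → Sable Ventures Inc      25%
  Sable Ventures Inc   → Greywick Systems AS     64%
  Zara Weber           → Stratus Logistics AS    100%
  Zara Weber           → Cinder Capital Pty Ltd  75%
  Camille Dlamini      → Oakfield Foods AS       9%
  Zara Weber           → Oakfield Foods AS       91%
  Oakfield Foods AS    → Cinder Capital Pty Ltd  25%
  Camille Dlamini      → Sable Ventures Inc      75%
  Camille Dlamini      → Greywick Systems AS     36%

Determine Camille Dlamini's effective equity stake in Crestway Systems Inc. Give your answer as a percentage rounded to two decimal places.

65.64%

Camille reaches Crestway along 3 paths.
Via Greywick: 36% × 46% = 16.56%.
Via Sable → Greywick: 75% × 64% × 46% = 22.08%.
Via Sable: 75% × 36% = 27%.
Total: 16.56% + 22.08% + 27% = 65.64%.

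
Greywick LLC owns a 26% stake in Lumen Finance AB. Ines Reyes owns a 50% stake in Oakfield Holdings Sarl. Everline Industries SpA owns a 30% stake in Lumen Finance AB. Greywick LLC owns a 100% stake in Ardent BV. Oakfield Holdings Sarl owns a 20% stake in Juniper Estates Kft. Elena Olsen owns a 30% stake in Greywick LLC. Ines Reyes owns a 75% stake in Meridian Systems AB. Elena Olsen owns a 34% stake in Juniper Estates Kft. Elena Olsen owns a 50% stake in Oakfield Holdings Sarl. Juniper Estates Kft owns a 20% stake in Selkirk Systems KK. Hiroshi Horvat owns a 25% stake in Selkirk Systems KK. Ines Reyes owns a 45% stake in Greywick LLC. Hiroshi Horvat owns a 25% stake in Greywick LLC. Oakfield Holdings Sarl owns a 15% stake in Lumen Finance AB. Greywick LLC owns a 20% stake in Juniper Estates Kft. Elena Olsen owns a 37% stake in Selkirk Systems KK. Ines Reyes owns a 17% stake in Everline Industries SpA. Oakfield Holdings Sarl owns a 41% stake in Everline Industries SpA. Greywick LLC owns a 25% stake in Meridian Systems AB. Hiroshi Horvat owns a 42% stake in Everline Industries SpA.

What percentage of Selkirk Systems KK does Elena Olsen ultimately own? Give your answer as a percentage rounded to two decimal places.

Elena reaches Selkirk along 4 paths.
Via Juniper: 34% × 20% = 6.8%.
Via Oakfield → Juniper: 50% × 20% × 20% = 2%.
Via Greywick → Juniper: 30% × 20% × 20% = 1.2%.
Direct stake: 37% = 37%.
Total: 6.8% + 2% + 1.2% + 37% = 47%.
Rounded: 47.00%.

47.00%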